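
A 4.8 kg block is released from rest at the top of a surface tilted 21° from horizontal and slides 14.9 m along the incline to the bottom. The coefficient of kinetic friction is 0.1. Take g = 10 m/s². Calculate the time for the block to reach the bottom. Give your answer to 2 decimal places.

The weight component along the incline is mg sin 21° = 17.202 N and the normal force is N = mg cos 21° = 44.812 N.
Friction up the slope is f = μN = 0.1 × 44.812 = 4.481 N, so the net downslope force is 17.202 − 4.481 = 12.721 N and a = 12.721 / 4.8 = 2.6502 m/s².
Starting from rest, L = ½at², so t = √(2L/a) = √(2 × 14.9 / 2.6502) = 3.3533 s.

3.35 s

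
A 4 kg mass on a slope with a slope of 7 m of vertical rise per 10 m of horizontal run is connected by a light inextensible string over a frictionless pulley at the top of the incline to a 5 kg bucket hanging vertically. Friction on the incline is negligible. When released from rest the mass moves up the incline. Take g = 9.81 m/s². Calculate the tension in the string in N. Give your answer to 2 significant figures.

For the mass on the incline: the weight component along the slope is m₁g sin 34.99° = 4 × 9.81 × 0.5735 = 22.504 N and the normal force is N = m₁g cos 34.99° = 32.147 N.
Newton's second law for the mass (up-slope positive): T − 22.504 = 4 a. For the hanging bucket (downward positive): 5 × 9.81 − T = 5 a.
Adding the two equations eliminates T: 26.546 = 9 a, so a = 2.9496 m/s².
Then from the hanging bucket's equation, T = 5 × (9.81 − 2.9496) = 34.302 N.

34 N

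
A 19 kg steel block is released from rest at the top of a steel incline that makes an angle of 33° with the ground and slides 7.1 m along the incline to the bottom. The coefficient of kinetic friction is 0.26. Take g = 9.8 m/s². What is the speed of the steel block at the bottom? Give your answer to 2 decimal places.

The weight component along the incline is mg sin 33° = 101.412 N and the normal force is N = mg cos 33° = 156.160 N.
Friction up the slope is f = μN = 0.26 × 156.160 = 40.602 N, so the net downslope force is 101.412 − 40.602 = 60.810 N and a = 60.810 / 19 = 3.2005 m/s².
Starting from rest over a distance of 7.1 m, v² = 2aL = 2 × 3.2005 × 7.1 = 45.4471, so v = 6.7414 m/s.

6.74 m/s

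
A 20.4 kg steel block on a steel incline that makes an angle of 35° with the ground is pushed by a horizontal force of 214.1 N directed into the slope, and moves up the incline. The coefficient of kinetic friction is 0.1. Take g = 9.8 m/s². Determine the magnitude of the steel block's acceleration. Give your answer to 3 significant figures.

1.57 m/s²

The horizontal push has components F cos 35° = 214.1 × 0.8192 = 175.391 N up the incline and F sin 35° = 214.1 × 0.5736 = 122.808 N pressing into the surface.
The normal force is therefore N = mg cos 35° + F sin 35° = 163.774 + 122.808 = 286.582 N, and kinetic friction down the slope is μN = 0.1 × 286.582 = 28.658 N.
Along the incline: F cos 35° − mg sin 35° − μN = ma, so 175.391 − 114.674 − 28.658 = 20.4 a, giving a = 1.5715 m/s².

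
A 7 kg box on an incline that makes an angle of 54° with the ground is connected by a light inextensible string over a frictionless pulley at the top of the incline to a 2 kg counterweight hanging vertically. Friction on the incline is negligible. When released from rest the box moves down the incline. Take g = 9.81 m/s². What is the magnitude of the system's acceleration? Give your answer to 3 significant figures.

For the box on the incline: the weight component along the slope is m₁g sin 54° = 7 × 9.81 × 0.8090 = 55.554 N and the normal force is N = m₁g cos 54° = 40.363 N.
Newton's second law for the box (down-slope positive): 55.554 − T = 7 a. For the hanging counterweight (upward positive): T − 2 × 9.81 = 2 a.
Adding the two equations eliminates T: 35.934 = 9 a, so a = 3.9927 m/s².

3.99 m/s²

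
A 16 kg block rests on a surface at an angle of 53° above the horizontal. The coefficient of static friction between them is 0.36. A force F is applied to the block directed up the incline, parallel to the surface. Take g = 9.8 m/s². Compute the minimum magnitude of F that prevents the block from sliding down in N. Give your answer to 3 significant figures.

The normal force is N = mg cos 53° = 94.365 N. With F at its minimum the block is on the verge of sliding down, so static friction is at its maximum μ_s N = 0.36 × 94.365 = 33.971 N and acts up the slope.
Equilibrium along the incline: F + μ_s N = mg sin 53°, so F = 125.226 − 33.971 = 91.255 N.

91.3 N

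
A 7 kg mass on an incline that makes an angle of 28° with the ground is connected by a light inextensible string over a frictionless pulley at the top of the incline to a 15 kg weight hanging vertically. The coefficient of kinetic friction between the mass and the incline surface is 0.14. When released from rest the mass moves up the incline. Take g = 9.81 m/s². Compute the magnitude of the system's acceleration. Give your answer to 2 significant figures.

4.8 m/s²

For the mass on the incline: the weight component along the slope is m₁g sin 28° = 7 × 9.81 × 0.4695 = 32.241 N and the normal force is N = m₁g cos 28° = 60.632 N.
Kinetic friction opposes the mass's motion up the incline: f = μN = 0.14 × 60.632 = 8.488 N acting down the slope.
Newton's second law for the mass (up-slope positive): T − 32.241 − 8.488 = 7 a. For the hanging weight (downward positive): 15 × 9.81 − T = 15 a.
Adding the two equations eliminates T: 106.421 = 22 a, so a = 4.8373 m/s².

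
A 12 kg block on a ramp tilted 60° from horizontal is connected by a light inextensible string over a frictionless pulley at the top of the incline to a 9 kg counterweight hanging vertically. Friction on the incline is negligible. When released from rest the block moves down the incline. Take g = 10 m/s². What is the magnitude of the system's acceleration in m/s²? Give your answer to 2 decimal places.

For the block on the incline: the weight component along the slope is m₁g sin 60° = 12 × 10 × 0.8660 = 103.920 N and the normal force is N = m₁g cos 60° = 60.000 N.
Newton's second law for the block (down-slope positive): 103.920 − T = 12 a. For the hanging counterweight (upward positive): T − 9 × 10 = 9 a.
Adding the two equations eliminates T: 13.920 = 21 a, so a = 0.6629 m/s².

0.66 m/s²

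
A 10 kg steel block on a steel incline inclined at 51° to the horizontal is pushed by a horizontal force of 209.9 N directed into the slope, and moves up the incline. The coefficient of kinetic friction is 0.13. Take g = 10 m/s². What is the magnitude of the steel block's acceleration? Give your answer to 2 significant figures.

The horizontal push has components F cos 51° = 209.9 × 0.6293 = 132.090 N up the incline and F sin 51° = 209.9 × 0.7771 = 163.113 N pressing into the surface.
The normal force is therefore N = mg cos 51° + F sin 51° = 62.930 + 163.113 = 226.043 N, and kinetic friction down the slope is μN = 0.13 × 226.043 = 29.386 N.
Along the incline: F cos 51° − mg sin 51° − μN = ma, so 132.090 − 77.710 − 29.386 = 10 a, giving a = 2.4994 m/s².

2.5 m/s²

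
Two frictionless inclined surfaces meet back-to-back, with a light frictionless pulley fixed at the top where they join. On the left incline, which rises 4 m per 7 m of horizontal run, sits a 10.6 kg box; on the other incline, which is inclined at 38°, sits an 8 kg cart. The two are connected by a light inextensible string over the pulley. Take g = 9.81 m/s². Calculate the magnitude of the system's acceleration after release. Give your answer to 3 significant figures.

0.176 m/s²

Resolve each weight along its own incline: the 10.6 kg mass has component 10.6 × 9.81 × sin 29.74° = 51.592 N down its slope, and the 8 kg mass has 8 × 9.81 × sin 38° = 48.317 N down its slope.
The 10.6 kg side's 51.592 N exceeds the other side's 48.317 N, so that mass slides down and the 8 kg mass slides up. Taking that direction as positive, Newton's second law for the whole system gives 51.592 − 48.317 = (10.6 + 8) a, so a = 3.275 / 18.6 = 0.1761 m/s².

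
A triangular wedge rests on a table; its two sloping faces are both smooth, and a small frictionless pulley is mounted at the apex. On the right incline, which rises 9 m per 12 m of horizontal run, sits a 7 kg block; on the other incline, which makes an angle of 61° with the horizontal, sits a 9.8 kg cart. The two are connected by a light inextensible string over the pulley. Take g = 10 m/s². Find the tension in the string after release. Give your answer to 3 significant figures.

Resolve each weight along its own incline: the 7 kg mass has component 7 × 10 × sin 36.87° = 42.000 N down its slope, and the 9.8 kg mass has 9.8 × 10 × sin 61° = 85.713 N down its slope.
The 9.8 kg side's 85.713 N exceeds the other side's 42.000 N, so that mass slides down and the 7 kg mass slides up. Taking that direction as positive, Newton's second law for the whole system gives 85.713 − 42.000 = (7 + 9.8) a, so a = 43.713 / 16.8 = 2.6020 m/s².
For the 7 kg mass (up-slope positive): T − 42.000 = 7 × 2.6020, so T = 60.214 N.

60.2 N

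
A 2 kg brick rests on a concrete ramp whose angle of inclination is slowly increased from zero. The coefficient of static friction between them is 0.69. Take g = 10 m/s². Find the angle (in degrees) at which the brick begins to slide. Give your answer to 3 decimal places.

34.606°

At the threshold of sliding, static friction is at its maximum μ_s N and exactly balances the weight component along the incline: mg sin θ = μ_s mg cos θ.
Hence tan θ = μ_s = 0.69, so θ = arctan(0.69) = 34.6057°.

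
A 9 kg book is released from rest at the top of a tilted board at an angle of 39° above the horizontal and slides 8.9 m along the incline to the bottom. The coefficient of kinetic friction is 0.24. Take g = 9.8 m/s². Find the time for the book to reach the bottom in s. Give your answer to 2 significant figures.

2.0 s

The weight component along the incline is mg sin 39° = 55.506 N and the normal force is N = mg cos 39° = 68.544 N.
Friction up the slope is f = μN = 0.24 × 68.544 = 16.451 N, so the net downslope force is 55.506 − 16.451 = 39.055 N and a = 39.055 / 9 = 4.3394 m/s².
Starting from rest, L = ½at², so t = √(2L/a) = √(2 × 8.9 / 4.3394) = 2.0253 s.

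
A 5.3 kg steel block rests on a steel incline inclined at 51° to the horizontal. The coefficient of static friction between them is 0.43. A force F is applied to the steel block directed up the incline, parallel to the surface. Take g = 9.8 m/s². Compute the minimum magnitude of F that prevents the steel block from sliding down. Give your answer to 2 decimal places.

26.31 N

The normal force is N = mg cos 51° = 32.687 N. With F at its minimum the steel block is on the verge of sliding down, so static friction is at its maximum μ_s N = 0.43 × 32.687 = 14.055 N and acts up the slope.
Equilibrium along the incline: F + μ_s N = mg sin 51°, so F = 40.365 − 14.055 = 26.310 N.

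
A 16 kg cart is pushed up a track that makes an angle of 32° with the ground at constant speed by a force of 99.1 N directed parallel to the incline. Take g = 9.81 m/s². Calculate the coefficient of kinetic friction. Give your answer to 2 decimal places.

At constant speed ΣF = 0 along the incline. The applied 99.1 N acts up the slope; the weight component mg sin 32° = 83.176 N and kinetic friction μN both act down the slope.
So 99.1 = 83.176 + μ × 133.110, giving μ = (99.1 − 83.176) / 133.110 = 0.1196.

0.12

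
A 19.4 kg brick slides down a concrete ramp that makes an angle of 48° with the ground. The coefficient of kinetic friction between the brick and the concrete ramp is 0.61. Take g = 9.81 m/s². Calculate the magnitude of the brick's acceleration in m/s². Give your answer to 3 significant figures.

3.29 m/s²

Resolving the weight along the incline: the component pulling the brick down the slope is mg sin 48° = 19.4 × 9.81 × 0.7431 = 141.422 N, and the normal force is N = mg cos 48° = 19.4 × 9.81 × 0.6691 = 127.339 N.
Kinetic friction acts up the slope with magnitude f = μN = 0.61 × 127.339 = 77.677 N.
Net force along the incline is 141.422 − 77.677 = 63.745 N, so a = 63.745 / 19.4 = 3.2858 m/s².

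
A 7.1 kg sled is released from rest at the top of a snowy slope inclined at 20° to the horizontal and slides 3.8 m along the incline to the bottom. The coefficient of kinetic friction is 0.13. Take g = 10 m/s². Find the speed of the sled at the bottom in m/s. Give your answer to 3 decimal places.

The weight component along the incline is mg sin 20° = 24.283 N and the normal force is N = mg cos 20° = 66.718 N.
Friction up the slope is f = μN = 0.13 × 66.718 = 8.673 N, so the net downslope force is 24.283 − 8.673 = 15.610 N and a = 15.610 / 7.1 = 2.1986 m/s².
Starting from rest over a distance of 3.8 m, v² = 2aL = 2 × 2.1986 × 3.8 = 16.7094, so v = 4.0877 m/s.

4.088 m/s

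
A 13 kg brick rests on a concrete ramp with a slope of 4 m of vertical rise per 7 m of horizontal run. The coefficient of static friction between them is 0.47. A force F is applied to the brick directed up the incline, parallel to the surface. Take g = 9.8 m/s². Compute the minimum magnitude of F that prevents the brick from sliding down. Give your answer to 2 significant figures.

The normal force is N = mg cos 29.74° = 110.614 N. With F at its minimum the brick is on the verge of sliding down, so static friction is at its maximum μ_s N = 0.47 × 110.614 = 51.989 N and acts up the slope.
Equilibrium along the incline: F + μ_s N = mg sin 29.74°, so F = 63.208 − 51.989 = 11.219 N.

11 N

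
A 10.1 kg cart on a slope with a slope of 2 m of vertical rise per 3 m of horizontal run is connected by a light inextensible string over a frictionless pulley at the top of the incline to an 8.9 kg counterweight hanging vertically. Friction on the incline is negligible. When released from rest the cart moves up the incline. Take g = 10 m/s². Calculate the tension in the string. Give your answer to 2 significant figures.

74 N

For the cart on the incline: the weight component along the slope is m₁g sin 33.69° = 10.1 × 10 × 0.5547 = 56.025 N and the normal force is N = m₁g cos 33.69° = 84.037 N.
Newton's second law for the cart (up-slope positive): T − 56.025 = 10.1 a. For the hanging counterweight (downward positive): 8.9 × 10 − T = 8.9 a.
Adding the two equations eliminates T: 32.975 = 19 a, so a = 1.7355 m/s².
Then from the hanging counterweight's equation, T = 8.9 × (10 − 1.7355) = 73.554 N.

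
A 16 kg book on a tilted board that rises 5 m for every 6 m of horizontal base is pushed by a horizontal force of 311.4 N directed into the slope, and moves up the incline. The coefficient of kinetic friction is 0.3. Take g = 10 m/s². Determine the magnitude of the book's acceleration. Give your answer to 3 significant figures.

The horizontal push has components F cos 39.81° = 311.4 × 0.7682 = 239.217 N up the incline and F sin 39.81° = 311.4 × 0.6402 = 199.358 N pressing into the surface.
The normal force is therefore N = mg cos 39.81° + F sin 39.81° = 122.912 + 199.358 = 322.270 N, and kinetic friction down the slope is μN = 0.3 × 322.270 = 96.681 N.
Along the incline: F cos 39.81° − mg sin 39.81° − μN = ma, so 239.217 − 102.432 − 96.681 = 16 a, giving a = 2.5065 m/s².

2.51 m/s²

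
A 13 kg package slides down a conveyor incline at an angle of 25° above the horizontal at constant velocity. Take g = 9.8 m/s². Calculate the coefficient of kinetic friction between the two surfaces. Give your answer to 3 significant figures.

At constant velocity the net force along the incline is zero: mg sin 25° = μ mg cos 25°.
So μ = tan 25° = 0.4226 / 0.9063 = 0.4663.

0.466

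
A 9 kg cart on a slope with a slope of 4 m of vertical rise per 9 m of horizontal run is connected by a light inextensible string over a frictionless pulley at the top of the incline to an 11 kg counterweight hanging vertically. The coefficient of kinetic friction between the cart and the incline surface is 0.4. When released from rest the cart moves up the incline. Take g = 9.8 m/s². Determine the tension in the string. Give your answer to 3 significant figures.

85.9 N

For the cart on the incline: the weight component along the slope is m₁g sin 23.96° = 9 × 9.8 × 0.4061 = 35.818 N and the normal force is N = m₁g cos 23.96° = 80.598 N.
Kinetic friction opposes the cart's motion up the incline: f = μN = 0.4 × 80.598 = 32.239 N acting down the slope.
Newton's second law for the cart (up-slope positive): T − 35.818 − 32.239 = 9 a. For the hanging counterweight (downward positive): 11 × 9.8 − T = 11 a.
Adding the two equations eliminates T: 39.743 = 20 a, so a = 1.9872 m/s².
Then from the hanging counterweight's equation, T = 11 × (9.8 − 1.9872) = 85.941 N.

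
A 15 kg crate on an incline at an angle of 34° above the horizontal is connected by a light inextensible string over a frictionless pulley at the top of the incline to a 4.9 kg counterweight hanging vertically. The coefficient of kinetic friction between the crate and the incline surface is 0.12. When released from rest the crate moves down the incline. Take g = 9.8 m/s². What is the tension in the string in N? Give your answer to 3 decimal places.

52.836 N

For the crate on the incline: the weight component along the slope is m₁g sin 34° = 15 × 9.8 × 0.5592 = 82.202 N and the normal force is N = m₁g cos 34° = 121.869 N.
Kinetic friction opposes the crate's motion down the incline: f = μN = 0.12 × 121.869 = 14.624 N acting up the slope.
Newton's second law for the crate (down-slope positive): 82.202 − 14.624 − T = 15 a. For the hanging counterweight (upward positive): T − 4.9 × 9.8 = 4.9 a.
Adding the two equations eliminates T: 19.558 = 19.9 a, so a = 0.9828 m/s².
Then from the hanging counterweight's equation, T = 4.9 × (9.8 + 0.9828) = 52.836 N.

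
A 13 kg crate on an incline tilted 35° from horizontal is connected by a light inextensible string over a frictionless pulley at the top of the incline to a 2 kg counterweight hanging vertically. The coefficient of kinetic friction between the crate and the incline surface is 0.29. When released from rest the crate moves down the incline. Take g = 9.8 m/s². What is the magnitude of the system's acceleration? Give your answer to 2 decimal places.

For the crate on the incline: the weight component along the slope is m₁g sin 35° = 13 × 9.8 × 0.5736 = 73.077 N and the normal force is N = m₁g cos 35° = 104.360 N.
Kinetic friction opposes the crate's motion down the incline: f = μN = 0.29 × 104.360 = 30.264 N acting up the slope.
Newton's second law for the crate (down-slope positive): 73.077 − 30.264 − T = 13 a. For the hanging counterweight (upward positive): T − 2 × 9.8 = 2 a.
Adding the two equations eliminates T: 23.213 = 15 a, so a = 1.5475 m/s².

1.55 m/s²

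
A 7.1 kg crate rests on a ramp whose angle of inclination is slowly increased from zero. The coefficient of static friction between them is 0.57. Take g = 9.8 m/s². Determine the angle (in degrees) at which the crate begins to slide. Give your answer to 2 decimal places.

At the threshold of sliding, static friction is at its maximum μ_s N and exactly balances the weight component along the incline: mg sin θ = μ_s mg cos θ.
Hence tan θ = μ_s = 0.57, so θ = arctan(0.57) = 29.6831°.

29.68°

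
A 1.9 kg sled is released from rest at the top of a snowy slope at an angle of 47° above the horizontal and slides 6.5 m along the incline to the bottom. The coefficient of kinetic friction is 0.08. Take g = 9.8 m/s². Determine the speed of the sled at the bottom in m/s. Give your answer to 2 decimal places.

The weight component along the incline is mg sin 47° = 13.618 N and the normal force is N = mg cos 47° = 12.699 N.
Friction up the slope is f = μN = 0.08 × 12.699 = 1.016 N, so the net downslope force is 13.618 − 1.016 = 12.602 N and a = 12.602 / 1.9 = 6.6326 m/s².
Starting from rest over a distance of 6.5 m, v² = 2aL = 2 × 6.6326 × 6.5 = 86.2238, so v = 9.2857 m/s.

9.29 m/s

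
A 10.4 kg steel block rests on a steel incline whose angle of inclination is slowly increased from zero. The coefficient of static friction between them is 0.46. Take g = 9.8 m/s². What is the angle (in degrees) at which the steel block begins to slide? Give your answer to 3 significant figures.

24.7°

At the threshold of sliding, static friction is at its maximum μ_s N and exactly balances the weight component along the incline: mg sin θ = μ_s mg cos θ.
Hence tan θ = μ_s = 0.46, so θ = arctan(0.46) = 24.7024°.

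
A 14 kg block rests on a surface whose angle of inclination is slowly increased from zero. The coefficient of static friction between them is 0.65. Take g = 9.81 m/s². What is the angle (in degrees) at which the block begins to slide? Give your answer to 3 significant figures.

At the threshold of sliding, static friction is at its maximum μ_s N and exactly balances the weight component along the incline: mg sin θ = μ_s mg cos θ.
Hence tan θ = μ_s = 0.65, so θ = arctan(0.65) = 33.0239°.

33.0°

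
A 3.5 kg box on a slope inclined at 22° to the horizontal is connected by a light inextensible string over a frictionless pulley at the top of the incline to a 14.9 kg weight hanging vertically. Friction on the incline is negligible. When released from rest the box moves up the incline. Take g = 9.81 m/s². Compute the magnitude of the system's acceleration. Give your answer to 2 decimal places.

For the box on the incline: the weight component along the slope is m₁g sin 22° = 3.5 × 9.81 × 0.3746 = 12.862 N and the normal force is N = m₁g cos 22° = 31.835 N.
Newton's second law for the box (up-slope positive): T − 12.862 = 3.5 a. For the hanging weight (downward positive): 14.9 × 9.81 − T = 14.9 a.
Adding the two equations eliminates T: 133.307 = 18.4 a, so a = 7.2449 m/s².

7.24 m/s²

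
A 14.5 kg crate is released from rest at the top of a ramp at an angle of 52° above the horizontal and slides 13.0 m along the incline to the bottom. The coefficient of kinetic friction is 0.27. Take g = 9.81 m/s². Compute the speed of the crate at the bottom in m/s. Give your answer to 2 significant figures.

The weight component along the incline is mg sin 52° = 112.091 N and the normal force is N = mg cos 52° = 87.575 N.
Friction up the slope is f = μN = 0.27 × 87.575 = 23.645 N, so the net downslope force is 112.091 − 23.645 = 88.446 N and a = 88.446 / 14.5 = 6.0997 m/s².
Starting from rest over a distance of 13.0 m, v² = 2aL = 2 × 6.0997 × 13.0 = 158.5922, so v = 12.5933 m/s.

13 m/s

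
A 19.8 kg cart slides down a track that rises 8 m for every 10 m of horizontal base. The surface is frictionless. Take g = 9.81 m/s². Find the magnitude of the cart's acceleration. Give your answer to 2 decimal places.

6.13 m/s²

Resolving the weight along the incline: the component pulling the cart down the slope is mg sin 38.66° = 19.8 × 9.81 × 0.6247 = 121.340 N, and the normal force is N = mg cos 38.66° = 19.8 × 9.81 × 0.7809 = 151.680 N.
With no friction the net force along the incline is 121.340 N, so a = g sin 38.66° = 121.340 / 19.8 = 6.1283 m/s².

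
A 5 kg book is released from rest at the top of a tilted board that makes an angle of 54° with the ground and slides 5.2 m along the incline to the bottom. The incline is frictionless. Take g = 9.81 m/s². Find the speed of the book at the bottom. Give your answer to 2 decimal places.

9.09 m/s

The weight component along the incline is mg sin 54° = 39.682 N and the normal force is N = mg cos 54° = 28.831 N.
With no friction, a = g sin 54° = 7.9365 m/s².
Starting from rest over a distance of 5.2 m, v² = 2aL = 2 × 7.9365 × 5.2 = 82.5396, so v = 9.0851 m/s.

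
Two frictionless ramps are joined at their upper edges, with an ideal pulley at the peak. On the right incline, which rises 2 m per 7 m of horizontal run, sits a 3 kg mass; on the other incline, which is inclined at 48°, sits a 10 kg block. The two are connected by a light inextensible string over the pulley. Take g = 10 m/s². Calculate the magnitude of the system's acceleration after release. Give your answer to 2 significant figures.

5.1 m/s²

Resolve each weight along its own incline: the 3 kg mass has component 3 × 10 × sin 15.95° = 8.242 N down its slope, and the 10 kg mass has 10 × 10 × sin 48° = 74.314 N down its slope.
The 10 kg side's 74.314 N exceeds the other side's 8.242 N, so that mass slides down and the 3 kg mass slides up. Taking that direction as positive, Newton's second law for the whole system gives 74.314 − 8.242 = (3 + 10) a, so a = 66.072 / 13 = 5.0825 m/s².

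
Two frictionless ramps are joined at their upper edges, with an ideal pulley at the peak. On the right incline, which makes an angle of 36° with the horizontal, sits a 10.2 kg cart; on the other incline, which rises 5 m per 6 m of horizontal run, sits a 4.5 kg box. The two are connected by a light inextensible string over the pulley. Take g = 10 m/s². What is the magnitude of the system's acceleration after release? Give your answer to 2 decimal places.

Resolve each weight along its own incline: the 10.2 kg mass has component 10.2 × 10 × sin 36° = 59.954 N down its slope, and the 4.5 kg mass has 4.5 × 10 × sin 39.81° = 28.808 N down its slope.
The 10.2 kg side's 59.954 N exceeds the other side's 28.808 N, so that mass slides down and the 4.5 kg mass slides up. Taking that direction as positive, Newton's second law for the whole system gives 59.954 − 28.808 = (10.2 + 4.5) a, so a = 31.146 / 14.7 = 2.1188 m/s².

2.12 m/s²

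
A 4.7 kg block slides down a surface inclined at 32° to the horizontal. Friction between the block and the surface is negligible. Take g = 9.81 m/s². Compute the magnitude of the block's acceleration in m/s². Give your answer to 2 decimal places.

5.20 m/s²

Resolving the weight along the incline: the component pulling the block down the slope is mg sin 32° = 4.7 × 9.81 × 0.5299 = 24.432 N, and the normal force is N = mg cos 32° = 4.7 × 9.81 × 0.8480 = 39.099 N.
With no friction the net force along the incline is 24.432 N, so a = g sin 32° = 24.432 / 4.7 = 5.1983 m/s².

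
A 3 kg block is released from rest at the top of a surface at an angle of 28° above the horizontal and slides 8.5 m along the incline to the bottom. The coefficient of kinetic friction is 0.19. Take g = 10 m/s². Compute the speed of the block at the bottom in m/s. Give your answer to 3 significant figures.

The weight component along the incline is mg sin 28° = 14.084 N and the normal force is N = mg cos 28° = 26.488 N.
Friction up the slope is f = μN = 0.19 × 26.488 = 5.033 N, so the net downslope force is 14.084 − 5.033 = 9.051 N and a = 9.051 / 3 = 3.0170 m/s².
Starting from rest over a distance of 8.5 m, v² = 2aL = 2 × 3.0170 × 8.5 = 51.2890, so v = 7.1616 m/s.

7.16 m/s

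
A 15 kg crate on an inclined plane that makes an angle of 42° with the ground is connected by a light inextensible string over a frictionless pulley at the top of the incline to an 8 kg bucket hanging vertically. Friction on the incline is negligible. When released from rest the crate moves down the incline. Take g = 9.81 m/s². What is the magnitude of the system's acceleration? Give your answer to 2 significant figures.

For the crate on the incline: the weight component along the slope is m₁g sin 42° = 15 × 9.81 × 0.6691 = 98.458 N and the normal force is N = m₁g cos 42° = 109.354 N.
Newton's second law for the crate (down-slope positive): 98.458 − T = 15 a. For the hanging bucket (upward positive): T − 8 × 9.81 = 8 a.
Adding the two equations eliminates T: 19.978 = 23 a, so a = 0.8686 m/s².

0.87 m/s²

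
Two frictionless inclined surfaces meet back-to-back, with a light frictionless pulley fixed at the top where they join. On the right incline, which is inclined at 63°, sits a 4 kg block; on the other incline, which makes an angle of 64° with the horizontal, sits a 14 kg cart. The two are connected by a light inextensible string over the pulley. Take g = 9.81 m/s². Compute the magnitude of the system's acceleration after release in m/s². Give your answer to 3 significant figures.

4.92 m/s²

Resolve each weight along its own incline: the 4 kg mass has component 4 × 9.81 × sin 63° = 34.963 N down its slope, and the 14 kg mass has 14 × 9.81 × sin 64° = 123.440 N down its slope.
The 14 kg side's 123.440 N exceeds the other side's 34.963 N, so that mass slides down and the 4 kg mass slides up. Taking that direction as positive, Newton's second law for the whole system gives 123.440 − 34.963 = (4 + 14) a, so a = 88.477 / 18 = 4.9154 m/s².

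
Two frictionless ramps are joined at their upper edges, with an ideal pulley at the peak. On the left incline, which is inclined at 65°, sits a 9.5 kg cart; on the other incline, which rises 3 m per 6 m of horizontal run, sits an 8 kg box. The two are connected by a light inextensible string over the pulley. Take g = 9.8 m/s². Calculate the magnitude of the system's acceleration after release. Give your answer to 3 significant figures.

2.82 m/s²

Resolve each weight along its own incline: the 9.5 kg mass has component 9.5 × 9.8 × sin 65° = 84.377 N down its slope, and the 8 kg mass has 8 × 9.8 × sin 26.57° = 35.062 N down its slope.
The 9.5 kg side's 84.377 N exceeds the other side's 35.062 N, so that mass slides down and the 8 kg mass slides up. Taking that direction as positive, Newton's second law for the whole system gives 84.377 − 35.062 = (9.5 + 8) a, so a = 49.315 / 17.5 = 2.8180 m/s².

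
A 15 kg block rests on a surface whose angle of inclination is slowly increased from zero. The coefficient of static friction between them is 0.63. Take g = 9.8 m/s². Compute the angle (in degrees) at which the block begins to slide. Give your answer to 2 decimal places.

At the threshold of sliding, static friction is at its maximum μ_s N and exactly balances the weight component along the incline: mg sin θ = μ_s mg cos θ.
Hence tan θ = μ_s = 0.63, so θ = arctan(0.63) = 32.2109°.

32.21°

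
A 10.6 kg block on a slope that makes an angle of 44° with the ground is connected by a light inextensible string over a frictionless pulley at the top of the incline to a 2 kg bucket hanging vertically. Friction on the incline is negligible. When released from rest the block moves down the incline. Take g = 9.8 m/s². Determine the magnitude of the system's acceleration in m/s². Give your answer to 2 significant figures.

4.2 m/s²

For the block on the incline: the weight component along the slope is m₁g sin 44° = 10.6 × 9.8 × 0.6947 = 72.165 N and the normal force is N = m₁g cos 44° = 74.725 N.
Newton's second law for the block (down-slope positive): 72.165 − T = 10.6 a. For the hanging bucket (upward positive): T − 2 × 9.8 = 2 a.
Adding the two equations eliminates T: 52.565 = 12.6 a, so a = 4.1718 m/s².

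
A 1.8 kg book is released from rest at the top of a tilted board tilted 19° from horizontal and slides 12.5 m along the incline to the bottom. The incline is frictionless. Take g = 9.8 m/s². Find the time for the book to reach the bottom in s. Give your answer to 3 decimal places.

The weight component along the incline is mg sin 19° = 5.743 N and the normal force is N = mg cos 19° = 16.679 N.
With no friction, a = g sin 19° = 3.1906 m/s².
Starting from rest, L = ½at², so t = √(2L/a) = √(2 × 12.5 / 3.1906) = 2.7992 s.

2.799 s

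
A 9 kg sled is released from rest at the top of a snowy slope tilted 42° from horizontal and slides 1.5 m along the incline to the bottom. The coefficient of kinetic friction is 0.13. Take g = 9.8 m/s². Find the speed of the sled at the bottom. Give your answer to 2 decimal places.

4.10 m/s

The weight component along the incline is mg sin 42° = 59.017 N and the normal force is N = mg cos 42° = 65.545 N.
Friction up the slope is f = μN = 0.13 × 65.545 = 8.521 N, so the net downslope force is 59.017 − 8.521 = 50.496 N and a = 50.496 / 9 = 5.6107 m/s².
Starting from rest over a distance of 1.5 m, v² = 2aL = 2 × 5.6107 × 1.5 = 16.8321, so v = 4.1027 m/s.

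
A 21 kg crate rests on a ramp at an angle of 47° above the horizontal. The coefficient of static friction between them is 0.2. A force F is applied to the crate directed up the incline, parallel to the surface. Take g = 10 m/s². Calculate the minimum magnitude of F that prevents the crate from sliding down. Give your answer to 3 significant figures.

The normal force is N = mg cos 47° = 143.220 N. With F at its minimum the crate is on the verge of sliding down, so static friction is at its maximum μ_s N = 0.2 × 143.220 = 28.644 N and acts up the slope.
Equilibrium along the incline: F + μ_s N = mg sin 47°, so F = 153.584 − 28.644 = 124.940 N.

125 N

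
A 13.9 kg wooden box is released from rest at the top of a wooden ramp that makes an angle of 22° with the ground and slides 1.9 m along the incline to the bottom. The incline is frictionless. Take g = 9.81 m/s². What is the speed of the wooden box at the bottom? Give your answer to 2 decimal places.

The weight component along the incline is mg sin 22° = 51.081 N and the normal force is N = mg cos 22° = 126.430 N.
With no friction, a = g sin 22° = 3.6749 m/s².
Starting from rest over a distance of 1.9 m, v² = 2aL = 2 × 3.6749 × 1.9 = 13.9646, so v = 3.7369 m/s.

3.74 m/s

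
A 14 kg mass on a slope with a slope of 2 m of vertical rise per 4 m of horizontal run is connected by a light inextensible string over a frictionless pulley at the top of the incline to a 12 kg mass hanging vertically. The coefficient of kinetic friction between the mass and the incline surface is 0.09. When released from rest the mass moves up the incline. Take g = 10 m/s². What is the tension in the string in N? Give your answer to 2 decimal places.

98.71 N

For the mass on the incline: the weight component along the slope is m₁g sin 26.57° = 14 × 10 × 0.4472 = 62.608 N and the normal force is N = m₁g cos 26.57° = 125.220 N.
Kinetic friction opposes the mass's motion up the incline: f = μN = 0.09 × 125.220 = 11.270 N acting down the slope.
Newton's second law for the mass (up-slope positive): T − 62.608 − 11.270 = 14 a. For the hanging mass (downward positive): 12 × 10 − T = 12 a.
Adding the two equations eliminates T: 46.122 = 26 a, so a = 1.7739 m/s².
Then from the hanging mass's equation, T = 12 × (10 − 1.7739) = 98.713 N.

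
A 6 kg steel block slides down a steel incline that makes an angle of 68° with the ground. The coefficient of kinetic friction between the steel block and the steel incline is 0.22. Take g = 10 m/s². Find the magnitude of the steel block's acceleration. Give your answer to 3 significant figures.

Resolving the weight along the incline: the component pulling the steel block down the slope is mg sin 68° = 6 × 10 × 0.9272 = 55.632 N, and the normal force is N = mg cos 68° = 6 × 10 × 0.3746 = 22.476 N.
Kinetic friction acts up the slope with magnitude f = μN = 0.22 × 22.476 = 4.945 N.
Net force along the incline is 55.632 − 4.945 = 50.687 N, so a = 50.687 / 6 = 8.4478 m/s².

8.45 m/s²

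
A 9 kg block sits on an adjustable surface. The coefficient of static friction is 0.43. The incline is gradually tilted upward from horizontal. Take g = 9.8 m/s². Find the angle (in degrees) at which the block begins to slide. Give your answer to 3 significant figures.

23.3°

At the threshold of sliding, static friction is at its maximum μ_s N and exactly balances the weight component along the incline: mg sin θ = μ_s mg cos θ.
Hence tan θ = μ_s = 0.43, so θ = arctan(0.43) = 23.2677°.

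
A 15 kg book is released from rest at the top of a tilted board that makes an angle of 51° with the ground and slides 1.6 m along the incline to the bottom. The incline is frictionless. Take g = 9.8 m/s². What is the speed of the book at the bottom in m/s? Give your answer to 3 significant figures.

The weight component along the incline is mg sin 51° = 114.240 N and the normal force is N = mg cos 51° = 92.510 N.
With no friction, a = g sin 51° = 7.6160 m/s².
Starting from rest over a distance of 1.6 m, v² = 2aL = 2 × 7.6160 × 1.6 = 24.3712, so v = 4.9367 m/s.

4.94 m/s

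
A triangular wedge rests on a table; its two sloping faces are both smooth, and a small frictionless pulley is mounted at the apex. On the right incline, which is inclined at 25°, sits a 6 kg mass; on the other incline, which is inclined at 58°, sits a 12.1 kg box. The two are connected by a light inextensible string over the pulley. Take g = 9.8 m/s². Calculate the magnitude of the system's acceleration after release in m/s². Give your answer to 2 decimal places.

Resolve each weight along its own incline: the 6 kg mass has component 6 × 9.8 × sin 25° = 24.850 N down its slope, and the 12.1 kg mass has 12.1 × 9.8 × sin 58° = 100.562 N down its slope.
The 12.1 kg side's 100.562 N exceeds the other side's 24.850 N, so that mass slides down and the 6 kg mass slides up. Taking that direction as positive, Newton's second law for the whole system gives 100.562 − 24.850 = (6 + 12.1) a, so a = 75.712 / 18.1 = 4.1830 m/s².

4.18 m/s²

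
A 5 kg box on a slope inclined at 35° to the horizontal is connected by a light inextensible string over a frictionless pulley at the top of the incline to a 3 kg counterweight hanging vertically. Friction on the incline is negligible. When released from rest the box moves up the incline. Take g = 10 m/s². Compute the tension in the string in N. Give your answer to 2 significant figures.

30 N

For the box on the incline: the weight component along the slope is m₁g sin 35° = 5 × 10 × 0.5736 = 28.680 N and the normal force is N = m₁g cos 35° = 40.958 N.
Newton's second law for the box (up-slope positive): T − 28.680 = 5 a. For the hanging counterweight (downward positive): 3 × 10 − T = 3 a.
Adding the two equations eliminates T: 1.320 = 8 a, so a = 0.1650 m/s².
Then from the hanging counterweight's equation, T = 3 × (10 − 0.1650) = 29.505 N.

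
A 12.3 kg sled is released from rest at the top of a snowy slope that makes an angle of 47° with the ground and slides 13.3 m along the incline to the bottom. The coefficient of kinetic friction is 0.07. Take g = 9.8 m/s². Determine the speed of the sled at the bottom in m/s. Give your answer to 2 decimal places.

13.35 m/s

The weight component along the incline is mg sin 47° = 88.157 N and the normal force is N = mg cos 47° = 82.208 N.
Friction up the slope is f = μN = 0.07 × 82.208 = 5.755 N, so the net downslope force is 88.157 − 5.755 = 82.402 N and a = 82.402 / 12.3 = 6.6993 m/s².
Starting from rest over a distance of 13.3 m, v² = 2aL = 2 × 6.6993 × 13.3 = 178.2014, so v = 13.3492 m/s.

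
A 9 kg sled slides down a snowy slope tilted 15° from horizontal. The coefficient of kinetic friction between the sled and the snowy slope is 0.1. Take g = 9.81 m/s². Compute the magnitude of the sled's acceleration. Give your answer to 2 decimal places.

1.59 m/s²

Resolving the weight along the incline: the component pulling the sled down the slope is mg sin 15° = 9 × 9.81 × 0.2588 = 22.849 N, and the normal force is N = mg cos 15° = 9 × 9.81 × 0.9659 = 85.279 N.
Kinetic friction acts up the slope with magnitude f = μN = 0.1 × 85.279 = 8.528 N.
Net force along the incline is 22.849 − 8.528 = 14.321 N, so a = 14.321 / 9 = 1.5912 m/s².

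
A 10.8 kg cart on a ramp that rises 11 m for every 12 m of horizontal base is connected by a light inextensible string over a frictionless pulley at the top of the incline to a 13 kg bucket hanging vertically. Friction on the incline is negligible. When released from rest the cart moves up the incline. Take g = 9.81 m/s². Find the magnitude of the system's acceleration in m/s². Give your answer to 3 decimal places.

2.350 m/s²

For the cart on the incline: the weight component along the slope is m₁g sin 42.51° = 10.8 × 9.81 × 0.6757 = 71.589 N and the normal force is N = m₁g cos 42.51° = 78.100 N.
Newton's second law for the cart (up-slope positive): T − 71.589 = 10.8 a. For the hanging bucket (downward positive): 13 × 9.81 − T = 13 a.
Adding the two equations eliminates T: 55.941 = 23.8 a, so a = 2.3505 m/s².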